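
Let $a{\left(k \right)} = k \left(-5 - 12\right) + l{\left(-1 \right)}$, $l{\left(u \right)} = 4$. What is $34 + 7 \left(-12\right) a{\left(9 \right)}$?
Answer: $12550$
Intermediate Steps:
$a{\left(k \right)} = 4 - 17 k$ ($a{\left(k \right)} = k \left(-5 - 12\right) + 4 = k \left(-17\right) + 4 = - 17 k + 4 = 4 - 17 k$)
$34 + 7 \left(-12\right) a{\left(9 \right)} = 34 + 7 \left(-12\right) \left(4 - 153\right) = 34 - 84 \left(4 - 153\right) = 34 - -12516 = 34 + 12516 = 12550$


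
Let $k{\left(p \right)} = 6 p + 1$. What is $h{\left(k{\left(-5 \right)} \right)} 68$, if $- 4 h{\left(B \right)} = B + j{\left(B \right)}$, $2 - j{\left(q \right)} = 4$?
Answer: $527$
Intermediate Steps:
$j{\left(q \right)} = -2$ ($j{\left(q \right)} = 2 - 4 = -2$)
$k{\left(p \right)} = 1 + 6 p$
$h{\left(B \right)} = \frac{1}{2} - \frac{B}{4}$ ($h{\left(B \right)} = - \frac{B - 2}{4} = - \frac{-2 + B}{4} = \frac{1}{2} - \frac{B}{4}$)
$h{\left(k{\left(-5 \right)} \right)} 68 = \left(\frac{1}{2} - \frac{1 + 6 \left(-5\right)}{4}\right) 68 = \left(\frac{1}{2} - \frac{1 - 30}{4}\right) 68 = \left(\frac{1}{2} - - \frac{29}{4}\right) 68 = \left(\frac{1}{2} + \frac{29}{4}\right) 68 = \frac{31}{4} \cdot 68 = 527$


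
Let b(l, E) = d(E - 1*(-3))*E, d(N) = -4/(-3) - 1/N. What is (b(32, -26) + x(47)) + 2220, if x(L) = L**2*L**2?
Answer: 336848699/69 ≈ 4.8819e+6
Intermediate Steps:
d(N) = 4/3 - 1/N (d(N) = -4*(-1/3) - 1/N = 4/3 - 1/N)
b(l, E) = E*(4/3 - 1/(3 + E)) (b(l, E) = (4/3 - 1/(E - 1*(-3)))*E = (4/3 - 1/(E + 3))*E = (4/3 - 1/(3 + E))*E = E*(4/3 - 1/(3 + E)))
x(L) = L**4
(b(32, -26) + x(47)) + 2220 = ((1/3)*(-26)*(9 + 4*(-26))/(3 - 26) + 47**4) + 2220 = ((1/3)*(-26)*(9 - 104)/(-23) + 4879681) + 2220 = ((1/3)*(-26)*(-1/23)*(-95) + 4879681) + 2220 = (-2470/69 + 4879681) + 2220 = 336695519/69 + 2220 = 336848699/69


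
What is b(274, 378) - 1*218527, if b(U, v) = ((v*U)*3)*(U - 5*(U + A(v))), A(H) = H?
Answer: -928016503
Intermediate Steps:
b(U, v) = 3*U*v*(-5*v - 4*U) (b(U, v) = ((v*U)*3)*(U - 5*(U + v)) = ((U*v)*3)*(U + (-5*U - 5*v)) = (3*U*v)*(-5*v - 4*U) = 3*U*v*(-5*v - 4*U))
b(274, 378) - 1*218527 = -3*274*378*(4*274 + 5*378) - 1*218527 = -3*274*378*(1096 + 1890) - 218527 = -3*274*378*2986 - 218527 = -927797976 - 218527 = -928016503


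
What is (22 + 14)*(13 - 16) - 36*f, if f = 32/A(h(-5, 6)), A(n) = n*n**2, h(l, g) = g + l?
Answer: -1260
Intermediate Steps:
A(n) = n**3
f = 32 (f = 32/((6 - 5)**3) = 32/(1**3) = 32/1 = 32*1 = 32)
(22 + 14)*(13 - 16) - 36*f = (22 + 14)*(13 - 16) - 36*32 = 36*(-3) - 1152 = -108 - 1152 = -1260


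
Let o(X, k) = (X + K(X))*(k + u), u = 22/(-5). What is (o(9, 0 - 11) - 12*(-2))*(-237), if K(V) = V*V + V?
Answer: 1778211/5 ≈ 3.5564e+5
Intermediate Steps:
K(V) = V + V² (K(V) = V² + V = V + V²)
u = -22/5 (u = 22*(-⅕) = -22/5 ≈ -4.4000)
o(X, k) = (-22/5 + k)*(X + X*(1 + X)) (o(X, k) = (X + X*(1 + X))*(k - 22/5) = (X + X*(1 + X))*(-22/5 + k) = (-22/5 + k)*(X + X*(1 + X)))
(o(9, 0 - 11) - 12*(-2))*(-237) = ((⅕)*9*(-44 - 22*9 + 10*(0 - 11) + 5*9*(0 - 11)) - 12*(-2))*(-237) = ((⅕)*9*(-44 - 198 + 10*(-11) + 5*9*(-11)) + 24)*(-237) = ((⅕)*9*(-44 - 198 - 110 - 495) + 24)*(-237) = ((⅕)*9*(-847) + 24)*(-237) = (-7623/5 + 24)*(-237) = -7503/5*(-237) = 1778211/5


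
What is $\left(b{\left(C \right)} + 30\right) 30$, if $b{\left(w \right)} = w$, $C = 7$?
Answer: $1110$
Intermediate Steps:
$\left(b{\left(C \right)} + 30\right) 30 = \left(7 + 30\right) 30 = 37 \cdot 30 = 1110$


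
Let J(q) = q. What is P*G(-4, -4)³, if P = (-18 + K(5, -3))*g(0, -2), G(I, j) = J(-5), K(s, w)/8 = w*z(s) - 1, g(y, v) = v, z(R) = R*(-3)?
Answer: 83500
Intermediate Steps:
z(R) = -3*R
K(s, w) = -8 - 24*s*w (K(s, w) = 8*(w*(-3*s) - 1) = 8*(-3*s*w - 1) = 8*(-1 - 3*s*w) = -8 - 24*s*w)
G(I, j) = -5
P = -668 (P = (-18 + (-8 - 24*5*(-3)))*(-2) = (-18 + (-8 + 360))*(-2) = (-18 + 352)*(-2) = 334*(-2) = -668)
P*G(-4, -4)³ = -668*(-5)³ = -668*(-125) = 83500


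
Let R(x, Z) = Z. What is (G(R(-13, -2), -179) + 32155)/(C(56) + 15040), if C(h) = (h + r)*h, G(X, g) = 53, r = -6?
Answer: 2013/1115 ≈ 1.8054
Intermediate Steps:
C(h) = h*(-6 + h) (C(h) = (h - 6)*h = (-6 + h)*h = h*(-6 + h))
(G(R(-13, -2), -179) + 32155)/(C(56) + 15040) = (53 + 32155)/(56*(-6 + 56) + 15040) = 32208/(56*50 + 15040) = 32208/(2800 + 15040) = 32208/17840 = 32208*(1/17840) = 2013/1115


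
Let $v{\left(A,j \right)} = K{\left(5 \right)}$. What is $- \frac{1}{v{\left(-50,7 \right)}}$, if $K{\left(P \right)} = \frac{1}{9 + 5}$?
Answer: $-14$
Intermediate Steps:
$K{\left(P \right)} = \frac{1}{14}$
$v{\left(A,j \right)} = \frac{1}{14}$
$- \frac{1}{v{\left(-50,7 \right)}} = - \frac{1}{\frac{1}{14}} = \left(-1\right) 14 = -14$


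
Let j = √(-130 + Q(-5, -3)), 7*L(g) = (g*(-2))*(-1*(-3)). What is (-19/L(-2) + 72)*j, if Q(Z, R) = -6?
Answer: 731*I*√34/6 ≈ 710.4*I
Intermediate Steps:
L(g) = -6*g/7 (L(g) = ((g*(-2))*(-1*(-3)))/7 = (-2*g*3)/7 = (-6*g)/7 = -6*g/7)
j = 2*I*√34 (j = √(-130 - 6) = √(-136) = 2*I*√34 ≈ 11.662*I)
(-19/L(-2) + 72)*j = (-19/((-6/7*(-2))) + 72)*(2*I*√34) = (-19/12/7 + 72)*(2*I*√34) = (-19*7/12 + 72)*(2*I*√34) = (-133/12 + 72)*(2*I*√34) = 731*(2*I*√34)/12 = 731*I*√34/6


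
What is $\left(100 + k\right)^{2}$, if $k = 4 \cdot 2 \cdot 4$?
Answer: $17424$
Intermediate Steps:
$k = 32$ ($k = 8 \cdot 4 = 32$)
$\left(100 + k\right)^{2} = \left(100 + 32\right)^{2} = 132^{2} = 17424$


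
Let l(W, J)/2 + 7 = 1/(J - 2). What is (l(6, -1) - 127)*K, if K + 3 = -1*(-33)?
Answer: -4250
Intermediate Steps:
l(W, J) = -14 + 2/(-2 + J) (l(W, J) = -14 + 2/(J - 2) = -14 + 2/(-2 + J))
K = 30 (K = -3 - 1*(-33) = -3 + 33 = 30)
(l(6, -1) - 127)*K = (2*(15 - 7*(-1))/(-2 - 1) - 127)*30 = (2*(15 + 7)/(-3) - 127)*30 = (2*(-⅓)*22 - 127)*30 = (-44/3 - 127)*30 = -425/3*30 = -4250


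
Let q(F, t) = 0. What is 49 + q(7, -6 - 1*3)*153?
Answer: 49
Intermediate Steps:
49 + q(7, -6 - 1*3)*153 = 49 + 0*153 = 49 + 0 = 49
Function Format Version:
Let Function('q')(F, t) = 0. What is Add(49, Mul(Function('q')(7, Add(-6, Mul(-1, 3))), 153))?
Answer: 49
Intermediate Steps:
Add(49, Mul(Function('q')(7, Add(-6, Mul(-1, 3))), 153)) = Add(49, Mul(0, 153)) = Add(49, 0) = 49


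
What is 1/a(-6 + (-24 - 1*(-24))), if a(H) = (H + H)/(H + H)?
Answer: 1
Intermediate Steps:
a(H) = 1 (a(H) = (2*H)/((2*H)) = (2*H)*(1/(2*H)) = 1)
1/a(-6 + (-24 - 1*(-24))) = 1/1 = 1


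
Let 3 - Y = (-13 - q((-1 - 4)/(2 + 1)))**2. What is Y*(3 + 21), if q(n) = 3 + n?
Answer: -14576/3 ≈ -4858.7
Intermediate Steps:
Y = -1822/9 (Y = 3 - (-13 - (3 + (-1 - 4)/(2 + 1)))**2 = 3 - (-13 - (3 - 5/3))**2 = 3 - (-13 - 1*4/3)**2 = 3 - (-13 - 4/3)**2 = 3 - (-43/3)**2 = 3 - 1*1849/9 = 3 - 1849/9 = -1822/9 ≈ -202.44)
Y*(3 + 21) = -1822*(3 + 21)/9 = -1822/9*24 = -14576/3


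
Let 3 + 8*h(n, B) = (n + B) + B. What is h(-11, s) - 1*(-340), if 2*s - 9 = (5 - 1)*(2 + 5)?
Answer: 2743/8 ≈ 342.88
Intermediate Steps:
s = 37/2 (s = 9/2 + ((5 - 1)*(2 + 5))/2 = 9/2 + (4*7)/2 = 9/2 + (1/2)*28 = 9/2 + 14 = 37/2 ≈ 18.500)
h(n, B) = -3/8 + B/4 + n/8 (h(n, B) = -3/8 + ((n + B) + B)/8 = -3/8 + ((B + n) + B)/8 = -3/8 + (n + 2*B)/8 = -3/8 + (B/4 + n/8) = -3/8 + B/4 + n/8)
h(-11, s) - 1*(-340) = (-3/8 + (1/4)*(37/2) + (1/8)*(-11)) - 1*(-340) = (-3/8 + 37/8 - 11/8) + 340 = 23/8 + 340 = 2743/8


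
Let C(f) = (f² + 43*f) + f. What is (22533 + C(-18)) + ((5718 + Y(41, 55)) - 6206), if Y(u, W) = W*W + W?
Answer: 24657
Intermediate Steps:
C(f) = f² + 44*f
Y(u, W) = W + W² (Y(u, W) = W² + W = W + W²)
(22533 + C(-18)) + ((5718 + Y(41, 55)) - 6206) = (22533 - 18*(44 - 18)) + ((5718 + 55*(1 + 55)) - 6206) = (22533 - 18*26) + ((5718 + 55*56) - 6206) = (22533 - 468) + ((5718 + 3080) - 6206) = 22065 + (8798 - 6206) = 22065 + 2592 = 24657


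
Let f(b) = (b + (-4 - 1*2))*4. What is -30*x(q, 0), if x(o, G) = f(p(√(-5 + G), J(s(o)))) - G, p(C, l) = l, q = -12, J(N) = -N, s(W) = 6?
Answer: 1440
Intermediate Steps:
f(b) = -24 + 4*b (f(b) = (b + (-4 - 2))*4 = (b - 6)*4 = (-6 + b)*4 = -24 + 4*b)
x(o, G) = -48 - G (x(o, G) = (-24 + 4*(-1*6)) - G = (-24 + 4*(-6)) - G = (-24 - 24) - G = -48 - G)
-30*x(q, 0) = -30*(-48 - 1*0) = -30*(-48 + 0) = -30*(-48) = 1440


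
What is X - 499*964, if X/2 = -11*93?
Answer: -483082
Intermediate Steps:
X = -2046 (X = 2*(-11*93) = 2*(-1023) = -2046)
X - 499*964 = -2046 - 499*964 = -2046 - 481036 = -483082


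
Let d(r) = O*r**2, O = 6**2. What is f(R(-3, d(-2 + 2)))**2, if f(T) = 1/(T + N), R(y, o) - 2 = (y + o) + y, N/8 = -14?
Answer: 1/13456 ≈ 7.4316e-5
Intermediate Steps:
N = -112 (N = 8*(-14) = -112)
O = 36
d(r) = 36*r**2
R(y, o) = 2 + o + 2*y (R(y, o) = 2 + ((y + o) + y) = 2 + ((o + y) + y) = 2 + (o + 2*y) = 2 + o + 2*y)
f(T) = 1/(-112 + T) (f(T) = 1/(T - 112) = 1/(-112 + T))
f(R(-3, d(-2 + 2)))**2 = (1/(-112 + (2 + 36*(-2 + 2)**2 + 2*(-3))))**2 = (1/(-112 + (2 + 36*0**2 - 6)))**2 = (1/(-112 + (2 + 36*0 - 6)))**2 = (1/(-112 + (2 + 0 - 6)))**2 = (1/(-112 - 4))**2 = (1/(-116))**2 = (-1/116)**2 = 1/13456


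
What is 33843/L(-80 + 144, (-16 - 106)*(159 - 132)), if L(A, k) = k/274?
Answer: -1545497/549 ≈ -2815.1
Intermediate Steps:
L(A, k) = k/274 (L(A, k) = k*(1/274) = k/274)
33843/L(-80 + 144, (-16 - 106)*(159 - 132)) = 33843/((((-16 - 106)*(159 - 132))/274)) = 33843/(((-122*27)/274)) = 33843/(((1/274)*(-3294))) = 33843/(-1647/137) = 33843*(-137/1647) = -1545497/549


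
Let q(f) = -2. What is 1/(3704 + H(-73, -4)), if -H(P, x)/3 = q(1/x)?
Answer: 1/3710 ≈ 0.00026954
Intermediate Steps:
H(P, x) = 6 (H(P, x) = -3*(-2) = 6)
1/(3704 + H(-73, -4)) = 1/(3704 + 6) = 1/3710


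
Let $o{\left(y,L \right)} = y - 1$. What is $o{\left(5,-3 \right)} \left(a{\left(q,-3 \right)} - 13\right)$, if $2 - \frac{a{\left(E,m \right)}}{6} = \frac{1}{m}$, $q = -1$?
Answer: $4$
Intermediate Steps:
$a{\left(E,m \right)} = 12 - \frac{6}{m}$
$o{\left(y,L \right)} = -1 + y$
$o{\left(5,-3 \right)} \left(a{\left(q,-3 \right)} - 13\right) = \left(-1 + 5\right) \left(\left(12 - \frac{6}{-3}\right) - 13\right) = 4 \left(\left(12 - -2\right) - 13\right) = 4 \left(\left(12 + 2\right) - 13\right) = 4 \left(14 - 13\right) = 4 \cdot 1 = 4$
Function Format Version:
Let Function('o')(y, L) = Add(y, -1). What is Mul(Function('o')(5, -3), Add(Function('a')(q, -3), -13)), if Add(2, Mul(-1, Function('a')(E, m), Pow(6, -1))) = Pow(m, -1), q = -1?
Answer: 4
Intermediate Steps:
Function('a')(E, m) = Add(12, Mul(-6, Pow(m, -1)))
Function('o')(y, L) = Add(-1, y)
Mul(Function('o')(5, -3), Add(Function('a')(q, -3), -13)) = Mul(Add(-1, 5), Add(Add(12, Mul(-6, Pow(-3, -1))), -13)) = Mul(4, Add(Add(12, Mul(-6, Rational(-1, 3))), -13)) = Mul(4, Add(Add(12, 2), -13)) = Mul(4, Add(14, -13)) = Mul(4, 1) = 4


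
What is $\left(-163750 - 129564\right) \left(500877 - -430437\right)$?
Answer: $-273167434596$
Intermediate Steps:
$\left(-163750 - 129564\right) \left(500877 - -430437\right) = - 293314 \left(500877 + 430437\right) = \left(-293314\right) 931314 = -273167434596$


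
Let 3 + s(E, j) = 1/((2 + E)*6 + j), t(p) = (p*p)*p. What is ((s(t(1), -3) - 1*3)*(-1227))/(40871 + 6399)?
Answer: 36401/236350 ≈ 0.15401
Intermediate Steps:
t(p) = p³ (t(p) = p²*p = p³)
s(E, j) = -3 + 1/(12 + j + 6*E) (s(E, j) = -3 + 1/((2 + E)*6 + j) = -3 + 1/((12 + 6*E) + j) = -3 + 1/(12 + j + 6*E))
((s(t(1), -3) - 1*3)*(-1227))/(40871 + 6399) = (((-35 - 18*1³ - 3*(-3))/(12 - 3 + 6*1³) - 1*3)*(-1227))/(40871 + 6399) = (((-35 - 18*1 + 9)/(12 - 3 + 6*1) - 3)*(-1227))/47270 = (((-35 - 18 + 9)/(12 - 3 + 6) - 3)*(-1227))*(1/47270) = ((-44/15 - 3)*(-1227))*(1/47270) = -89/15*(-1227)*(1/47270) = (36401/5)*(1/47270) = 36401/236350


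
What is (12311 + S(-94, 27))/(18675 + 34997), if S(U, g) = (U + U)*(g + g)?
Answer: 2159/53672 ≈ 0.040226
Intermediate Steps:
S(U, g) = 4*U*g (S(U, g) = (2*U)*(2*g) = 4*U*g)
(12311 + S(-94, 27))/(18675 + 34997) = (12311 + 4*(-94)*27)/(18675 + 34997) = (12311 - 10152)/53672 = 2159*(1/53672) = 2159/53672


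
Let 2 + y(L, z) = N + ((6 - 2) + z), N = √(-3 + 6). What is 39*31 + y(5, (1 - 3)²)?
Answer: 1215 + √3 ≈ 1216.7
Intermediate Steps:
N = √3 ≈ 1.7320
y(L, z) = 2 + z + √3 (y(L, z) = -2 + (√3 + ((6 - 2) + z)) = -2 + (√3 + (4 + z)) = -2 + (4 + z + √3) = 2 + z + √3)
39*31 + y(5, (1 - 3)²) = 39*31 + (2 + (1 - 3)² + √3) = 1209 + (2 + (-2)² + √3) = 1209 + (2 + 4 + √3) = 1209 + (6 + √3) = 1215 + √3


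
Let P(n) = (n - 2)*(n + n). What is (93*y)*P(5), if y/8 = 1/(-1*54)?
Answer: -1240/3 ≈ -413.33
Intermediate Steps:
P(n) = 2*n*(-2 + n) (P(n) = (-2 + n)*(2*n) = 2*n*(-2 + n))
y = -4/27 (y = 8/((-1*54)) = 8/(-54) = 8*(-1/54) = -4/27 ≈ -0.14815)
(93*y)*P(5) = (93*(-4/27))*(2*5*(-2 + 5)) = -248*5*3/9 = -124/9*30 = -1240/3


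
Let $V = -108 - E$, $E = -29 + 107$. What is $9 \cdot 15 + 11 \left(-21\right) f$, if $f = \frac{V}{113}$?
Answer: $\frac{58221}{113} \approx 515.23$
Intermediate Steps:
$E = 78$
$V = -186$ ($V = -108 - 78 = -186$)
$f = - \frac{186}{113} \approx -1.646$
$9 \cdot 15 + 11 \left(-21\right) f = 9 \cdot 15 + 11 \left(-21\right) \left(- \frac{186}{113}\right) = 135 - - \frac{42966}{113} = 135 + \frac{42966}{113} = \frac{58221}{113}$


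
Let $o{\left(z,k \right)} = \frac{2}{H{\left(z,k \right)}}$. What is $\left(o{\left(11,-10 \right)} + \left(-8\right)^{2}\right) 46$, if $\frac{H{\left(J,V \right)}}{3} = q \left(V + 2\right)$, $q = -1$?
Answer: $\frac{17687}{6} \approx 2947.8$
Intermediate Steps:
$H{\left(J,V \right)} = -6 - 3 V$ ($H{\left(J,V \right)} = 3 \left(- (V + 2)\right) = 3 \left(- (2 + V)\right) = 3 \left(-2 - V\right) = -6 - 3 V$)
$o{\left(z,k \right)} = \frac{2}{-6 - 3 k}$
$\left(o{\left(11,-10 \right)} + \left(-8\right)^{2}\right) 46 = \left(- \frac{2}{6 + 3 \left(-10\right)} + \left(-8\right)^{2}\right) 46 = \left(- \frac{2}{6 - 30} + 64\right) 46 = \left(- \frac{2}{-24} + 64\right) 46 = \left(\left(-2\right) \left(- \frac{1}{24}\right) + 64\right) 46 = \left(\frac{1}{12} + 64\right) 46 = \frac{769}{12} \cdot 46 = \frac{17687}{6}$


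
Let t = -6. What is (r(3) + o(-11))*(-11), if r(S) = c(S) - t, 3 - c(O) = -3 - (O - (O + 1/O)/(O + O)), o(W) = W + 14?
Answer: -1727/9 ≈ -191.89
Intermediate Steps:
o(W) = 14 + W
c(O) = 6 + O - (O + 1/O)/(2*O) (c(O) = 3 - (-3 - (O - (O + 1/O)/(O + O))) = 3 - (-3 - (O - (O + 1/O)/(2*O))) = 3 - (-3 + (-O + (O + 1/O)/(2*O))) = 3 - (-3 - O + (O + 1/O)/(2*O)) = 3 + (3 + O - (O + 1/O)/(2*O)) = 6 + O - (O + 1/O)/(2*O))
r(S) = 23/2 + S - 1/(2*S**2) (r(S) = (11/2 + S - 1/(2*S**2)) - 1*(-6) = (11/2 + S - 1/(2*S**2)) + 6 = 23/2 + S - 1/(2*S**2))
(r(3) + o(-11))*(-11) = ((23/2 + 3 - 1/2/3**2) + (14 - 11))*(-11) = ((23/2 + 3 - 1/2*1/9) + 3)*(-11) = ((23/2 + 3 - 1/18) + 3)*(-11) = (130/9 + 3)*(-11) = (157/9)*(-11) = -1727/9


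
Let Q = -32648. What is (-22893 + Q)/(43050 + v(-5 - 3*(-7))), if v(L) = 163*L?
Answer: -55541/45658 ≈ -1.2165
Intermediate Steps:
(-22893 + Q)/(43050 + v(-5 - 3*(-7))) = (-22893 - 32648)/(43050 + 163*(-5 - 3*(-7))) = -55541/(43050 + 163*(-5 + 21)) = -55541/(43050 + 163*16) = -55541/(43050 + 2608) = -55541/45658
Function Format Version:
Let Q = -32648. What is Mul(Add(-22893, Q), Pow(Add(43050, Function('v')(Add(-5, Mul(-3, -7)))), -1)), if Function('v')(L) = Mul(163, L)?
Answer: Rational(-55541, 45658) ≈ -1.2165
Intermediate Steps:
Mul(Add(-22893, Q), Pow(Add(43050, Function('v')(Add(-5, Mul(-3, -7)))), -1)) = Mul(Add(-22893, -32648), Pow(Add(43050, Mul(163, Add(-5, Mul(-3, -7)))), -1)) = Mul(-55541, Pow(Add(43050, Mul(163, Add(-5, 21))), -1)) = Mul(-55541, Pow(Add(43050, Mul(163, 16)), -1)) = Mul(-55541, Pow(Add(43050, 2608), -1)) = Mul(-55541, Pow(45658, -1)) = Mul(-55541, Rational(1, 45658)) = Rational(-55541, 45658)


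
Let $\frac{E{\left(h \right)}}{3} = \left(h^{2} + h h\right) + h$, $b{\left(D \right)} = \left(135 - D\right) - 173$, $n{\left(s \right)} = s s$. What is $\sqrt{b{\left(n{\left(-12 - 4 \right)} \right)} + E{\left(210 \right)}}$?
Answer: $2 \sqrt{66234} \approx 514.72$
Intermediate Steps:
$n{\left(s \right)} = s^{2}$
$b{\left(D \right)} = -38 - D$
$E{\left(h \right)} = 3 h + 6 h^{2}$ ($E{\left(h \right)} = 3 \left(\left(h^{2} + h h\right) + h\right) = 3 \left(\left(h^{2} + h^{2}\right) + h\right) = 3 \left(2 h^{2} + h\right) = 3 \left(h + 2 h^{2}\right) = 3 h + 6 h^{2}$)
$\sqrt{b{\left(n{\left(-12 - 4 \right)} \right)} + E{\left(210 \right)}} = \sqrt{\left(-38 - \left(-12 - 4\right)^{2}\right) + 3 \cdot 210 \left(1 + 2 \cdot 210\right)} = \sqrt{\left(-38 - \left(-16\right)^{2}\right) + 3 \cdot 210 \left(1 + 420\right)} = \sqrt{\left(-38 - 256\right) + 3 \cdot 210 \cdot 421} = \sqrt{\left(-38 - 256\right) + 265230} = \sqrt{-294 + 265230} = \sqrt{264936} = 2 \sqrt{66234}$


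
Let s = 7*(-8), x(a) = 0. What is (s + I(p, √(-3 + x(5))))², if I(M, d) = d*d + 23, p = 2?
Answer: 1296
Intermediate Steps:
I(M, d) = 23 + d² (I(M, d) = d² + 23 = 23 + d²)
s = -56
(s + I(p, √(-3 + x(5))))² = (-56 + (23 + (√(-3 + 0))²))² = (-56 + (23 + (√(-3))²))² = (-56 + (23 + (I*√3)²))² = (-56 + (23 - 3))² = (-56 + 20)² = (-36)² = 1296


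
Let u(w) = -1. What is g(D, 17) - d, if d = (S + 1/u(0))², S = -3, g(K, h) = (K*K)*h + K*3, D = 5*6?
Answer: 15374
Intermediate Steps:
D = 30
g(K, h) = 3*K + h*K² (g(K, h) = K²*h + 3*K = h*K² + 3*K = 3*K + h*K²)
d = 16 (d = (-3 + 1/(-1))² = (-3 - 1)² = (-4)² = 16)
g(D, 17) - d = 30*(3 + 30*17) - 1*16 = 30*(3 + 510) - 16 = 30*513 - 16 = 15390 - 16 = 15374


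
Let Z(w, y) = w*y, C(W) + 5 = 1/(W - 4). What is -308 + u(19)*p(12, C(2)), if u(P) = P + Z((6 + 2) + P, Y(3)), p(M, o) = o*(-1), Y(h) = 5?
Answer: 539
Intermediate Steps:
C(W) = -5 + 1/(-4 + W) (C(W) = -5 + 1/(W - 4) = -5 + 1/(-4 + W))
p(M, o) = -o
u(P) = 40 + 6*P (u(P) = P + ((6 + 2) + P)*5 = P + (8 + P)*5 = P + (40 + 5*P) = 40 + 6*P)
-308 + u(19)*p(12, C(2)) = -308 + (40 + 6*19)*(-(21 - 5*2)/(-4 + 2)) = -308 + (40 + 114)*(-(21 - 10)/(-2)) = -308 + 154*(-(-1)*11/2) = -308 + 154*(-1*(-11/2)) = -308 + 154*(11/2) = -308 + 847 = 539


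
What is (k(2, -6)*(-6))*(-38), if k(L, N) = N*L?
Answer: -2736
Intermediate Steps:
k(L, N) = L*N
(k(2, -6)*(-6))*(-38) = ((2*(-6))*(-6))*(-38) = -12*(-6)*(-38) = 72*(-38) = -2736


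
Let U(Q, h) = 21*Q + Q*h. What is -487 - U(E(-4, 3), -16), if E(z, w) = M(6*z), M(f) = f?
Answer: -367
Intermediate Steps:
E(z, w) = 6*z
-487 - U(E(-4, 3), -16) = -487 - 6*(-4)*(21 - 16) = -487 - (-24)*5 = -487 - 1*(-120) = -487 + 120 = -367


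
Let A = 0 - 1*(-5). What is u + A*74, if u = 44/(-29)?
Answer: 10686/29 ≈ 368.48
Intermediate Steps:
A = 5 (A = 0 + 5 = 5)
u = -44/29 (u = 44*(-1/29) = -44/29 ≈ -1.5172)
u + A*74 = -44/29 + 5*74 = -44/29 + 370 = 10686/29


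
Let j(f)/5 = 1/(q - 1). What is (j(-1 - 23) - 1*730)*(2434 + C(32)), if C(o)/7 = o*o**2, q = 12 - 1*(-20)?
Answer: -5244701250/31 ≈ -1.6918e+8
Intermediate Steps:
q = 32 (q = 12 + 20 = 32)
C(o) = 7*o**3 (C(o) = 7*(o*o**2) = 7*o**3)
j(f) = 5/31 (j(f) = 5/(32 - 1) = 5/31)
(j(-1 - 23) - 1*730)*(2434 + C(32)) = (5/31 - 1*730)*(2434 + 7*32**3) = (5/31 - 730)*(2434 + 7*32768) = -22625*(2434 + 229376)/31 = -22625/31*231810 = -5244701250/31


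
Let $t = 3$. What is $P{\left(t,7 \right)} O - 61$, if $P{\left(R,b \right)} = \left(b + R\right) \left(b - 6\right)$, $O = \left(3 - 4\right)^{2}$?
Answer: $-51$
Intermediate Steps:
$O = 1$ ($O = \left(-1\right)^{2} = 1$)
$P{\left(R,b \right)} = \left(-6 + b\right) \left(R + b\right)$ ($P{\left(R,b \right)} = \left(R + b\right) \left(-6 + b\right) = \left(-6 + b\right) \left(R + b\right)$)
$P{\left(t,7 \right)} O - 61 = \left(7^{2} - 18 - 42 + 3 \cdot 7\right) 1 - 61 = \left(49 - 18 - 42 + 21\right) 1 - 61 = 10 \cdot 1 - 61 = 10 - 61 = -51$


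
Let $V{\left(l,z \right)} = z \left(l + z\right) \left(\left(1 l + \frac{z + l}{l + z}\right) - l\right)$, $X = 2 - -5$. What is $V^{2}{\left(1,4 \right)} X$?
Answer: $2800$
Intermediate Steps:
$X = 7$ ($X = 2 + 5 = 7$)
$V{\left(l,z \right)} = z \left(l + z\right)$ ($V{\left(l,z \right)} = z \left(l + z\right) \left(\left(l + \frac{l + z}{l + z}\right) - l\right) = z \left(l + z\right) \left(\left(l + 1\right) - l\right) = z \left(l + z\right) \left(\left(1 + l\right) - l\right) = z \left(l + z\right) 1 = z \left(l + z\right)$)
$V^{2}{\left(1,4 \right)} X = \left(4 \left(1 + 4\right)\right)^{2} \cdot 7 = \left(4 \cdot 5\right)^{2} \cdot 7 = 20^{2} \cdot 7 = 400 \cdot 7 = 2800$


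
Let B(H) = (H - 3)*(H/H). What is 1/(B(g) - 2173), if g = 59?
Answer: -1/2117 ≈ -0.00047237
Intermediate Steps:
B(H) = -3 + H (B(H) = (-3 + H)*1 = -3 + H)
1/(B(g) - 2173) = 1/((-3 + 59) - 2173) = 1/(56 - 2173) = 1/(-2117) = -1/2117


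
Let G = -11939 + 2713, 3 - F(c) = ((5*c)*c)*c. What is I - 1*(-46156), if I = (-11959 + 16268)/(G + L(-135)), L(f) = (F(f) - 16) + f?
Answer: 567372680465/12292501 ≈ 46156.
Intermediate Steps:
F(c) = 3 - 5*c**3 (F(c) = 3 - (5*c)*c*c = 3 - 5*c**2*c = 3 - 5*c**3)
L(f) = -13 + f - 5*f**3 (L(f) = ((3 - 5*f**3) - 16) + f = (-13 - 5*f**3) + f = -13 + f - 5*f**3)
G = -9226
I = 4309/12292501 (I = (-11959 + 16268)/(-9226 + (-13 - 135 - 5*(-135)**3)) = 4309/(-9226 + (-13 - 135 - 5*(-2460375))) = 4309/(-9226 + (-13 - 135 + 12301875)) = 4309/(-9226 + 12301727) = 4309/12292501 ≈ 0.00035054)
I - 1*(-46156) = 4309/12292501 - 1*(-46156) = 4309/12292501 + 46156 = 567372680465/12292501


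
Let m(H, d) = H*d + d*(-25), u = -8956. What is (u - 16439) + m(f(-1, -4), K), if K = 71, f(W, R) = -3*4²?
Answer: -30578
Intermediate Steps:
f(W, R) = -48 (f(W, R) = -3*16 = -48)
m(H, d) = -25*d + H*d (m(H, d) = H*d - 25*d = -25*d + H*d)
(u - 16439) + m(f(-1, -4), K) = (-8956 - 16439) + 71*(-25 - 48) = -25395 + 71*(-73) = -25395 - 5183 = -30578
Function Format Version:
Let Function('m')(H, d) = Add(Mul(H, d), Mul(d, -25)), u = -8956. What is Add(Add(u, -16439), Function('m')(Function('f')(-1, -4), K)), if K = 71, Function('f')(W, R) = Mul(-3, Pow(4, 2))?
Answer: -30578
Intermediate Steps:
Function('f')(W, R) = -48 (Function('f')(W, R) = Mul(-3, 16) = -48)
Function('m')(H, d) = Add(Mul(-25, d), Mul(H, d)) (Function('m')(H, d) = Add(Mul(H, d), Mul(-25, d)) = Add(Mul(-25, d), Mul(H, d)))
Add(Add(u, -16439), Function('m')(Function('f')(-1, -4), K)) = Add(Add(-8956, -16439), Mul(71, Add(-25, -48))) = Add(-25395, Mul(71, -73)) = Add(-25395, -5183) = -30578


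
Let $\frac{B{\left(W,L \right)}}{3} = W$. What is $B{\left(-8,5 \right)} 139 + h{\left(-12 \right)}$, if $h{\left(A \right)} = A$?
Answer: $-3348$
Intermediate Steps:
$B{\left(W,L \right)} = 3 W$
$B{\left(-8,5 \right)} 139 + h{\left(-12 \right)} = 3 \left(-8\right) 139 - 12 = \left(-24\right) 139 - 12 = -3336 - 12 = -3348$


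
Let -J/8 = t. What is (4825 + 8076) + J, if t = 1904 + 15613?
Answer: -127235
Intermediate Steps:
t = 17517
J = -140136 (J = -8*17517 = -140136)
(4825 + 8076) + J = (4825 + 8076) - 140136 = 12901 - 140136 = -127235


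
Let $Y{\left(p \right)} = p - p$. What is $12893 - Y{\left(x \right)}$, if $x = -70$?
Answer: $12893$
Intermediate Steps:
$Y{\left(p \right)} = 0$
$12893 - Y{\left(x \right)} = 12893 - 0 = 12893 + 0 = 12893$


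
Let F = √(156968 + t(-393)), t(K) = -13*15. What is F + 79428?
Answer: 79428 + √156773 ≈ 79824.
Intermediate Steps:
t(K) = -195
F = √156773 (F = √(156968 - 195) = √156773 ≈ 395.95)
F + 79428 = √156773 + 79428 = 79428 + √156773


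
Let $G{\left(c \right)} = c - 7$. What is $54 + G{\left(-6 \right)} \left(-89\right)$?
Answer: $1211$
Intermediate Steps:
$G{\left(c \right)} = -7 + c$ ($G{\left(c \right)} = c - 7 = -7 + c$)
$54 + G{\left(-6 \right)} \left(-89\right) = 54 + \left(-7 - 6\right) \left(-89\right) = 54 - -1157 = 54 + 1157 = 1211$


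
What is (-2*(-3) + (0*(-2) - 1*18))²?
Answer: 144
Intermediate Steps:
(-2*(-3) + (0*(-2) - 1*18))² = (6 + (0 - 18))² = (6 - 18)² = (-12)² = 144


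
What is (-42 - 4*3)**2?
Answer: 2916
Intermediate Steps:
(-42 - 4*3)**2 = (-42 - 12)**2 = (-54)**2 = 2916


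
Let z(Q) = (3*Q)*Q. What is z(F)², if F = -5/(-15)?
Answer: ⅑ ≈ 0.11111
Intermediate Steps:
F = ⅓ (F = -5*(-1/15) = ⅓ ≈ 0.33333)
z(Q) = 3*Q²
z(F)² = (3*(⅓)²)² = (3*(⅑))² = (⅓)² = ⅑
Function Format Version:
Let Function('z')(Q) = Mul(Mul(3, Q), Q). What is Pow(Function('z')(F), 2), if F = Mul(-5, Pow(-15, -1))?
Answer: Rational(1, 9) ≈ 0.11111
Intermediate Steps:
F = Rational(1, 3) (F = Mul(-5, Rational(-1, 15)) = Rational(1, 3) ≈ 0.33333)
Function('z')(Q) = Mul(3, Pow(Q, 2))
Pow(Function('z')(F), 2) = Pow(Mul(3, Pow(Rational(1, 3), 2)), 2) = Pow(Mul(3, Rational(1, 9)), 2) = Pow(Rational(1, 3), 2) = Rational(1, 9)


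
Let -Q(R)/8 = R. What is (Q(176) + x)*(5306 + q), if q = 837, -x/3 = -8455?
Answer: 147167851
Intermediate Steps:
x = 25365 (x = -3*(-8455) = 25365)
Q(R) = -8*R
(Q(176) + x)*(5306 + q) = (-8*176 + 25365)*(5306 + 837) = (-1408 + 25365)*6143 = 23957*6143 = 147167851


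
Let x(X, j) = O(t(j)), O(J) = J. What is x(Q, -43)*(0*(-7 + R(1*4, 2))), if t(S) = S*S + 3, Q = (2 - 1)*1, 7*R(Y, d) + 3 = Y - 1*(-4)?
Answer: 0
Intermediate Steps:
R(Y, d) = 1/7 + Y/7 (R(Y, d) = -3/7 + (Y - 1*(-4))/7 = -3/7 + (Y + 4)/7 = -3/7 + (4 + Y)/7 = -3/7 + (4/7 + Y/7) = 1/7 + Y/7)
Q = 1 (Q = 1*1 = 1)
t(S) = 3 + S**2 (t(S) = S**2 + 3 = 3 + S**2)
x(X, j) = 3 + j**2
x(Q, -43)*(0*(-7 + R(1*4, 2))) = (3 + (-43)**2)*(0*(-7 + (1/7 + (1*4)/7))) = (3 + 1849)*(0*(-7 + (1/7 + (1/7)*4))) = 1852*(0*(-7 + (1/7 + 4/7))) = 1852*(0*(-7 + 5/7)) = 1852*(0*(-44/7)) = 1852*0 = 0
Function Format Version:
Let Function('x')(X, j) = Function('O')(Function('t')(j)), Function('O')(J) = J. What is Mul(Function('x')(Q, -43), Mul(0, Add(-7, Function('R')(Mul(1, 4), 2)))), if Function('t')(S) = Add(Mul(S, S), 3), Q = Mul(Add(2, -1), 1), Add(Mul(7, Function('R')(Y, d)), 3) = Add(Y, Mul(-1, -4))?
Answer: 0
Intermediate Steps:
Function('R')(Y, d) = Add(Rational(1, 7), Mul(Rational(1, 7), Y)) (Function('R')(Y, d) = Add(Rational(-3, 7), Mul(Rational(1, 7), Add(Y, Mul(-1, -4)))) = Add(Rational(-3, 7), Mul(Rational(1, 7), Add(Y, 4))) = Add(Rational(-3, 7), Mul(Rational(1, 7), Add(4, Y))) = Add(Rational(-3, 7), Add(Rational(4, 7), Mul(Rational(1, 7), Y))) = Add(Rational(1, 7), Mul(Rational(1, 7), Y)))
Q = 1 (Q = Mul(1, 1) = 1)
Function('t')(S) = Add(3, Pow(S, 2)) (Function('t')(S) = Add(Pow(S, 2), 3) = Add(3, Pow(S, 2)))
Function('x')(X, j) = Add(3, Pow(j, 2))
Mul(Function('x')(Q, -43), Mul(0, Add(-7, Function('R')(Mul(1, 4), 2)))) = Mul(Add(3, Pow(-43, 2)), Mul(0, Add(-7, Add(Rational(1, 7), Mul(Rational(1, 7), Mul(1, 4)))))) = Mul(Add(3, 1849), Mul(0, Add(-7, Add(Rational(1, 7), Mul(Rational(1, 7), 4))))) = Mul(1852, Mul(0, Add(-7, Add(Rational(1, 7), Rational(4, 7))))) = Mul(1852, Mul(0, Add(-7, Rational(5, 7)))) = Mul(1852, Mul(0, Rational(-44, 7))) = Mul(1852, 0) = 0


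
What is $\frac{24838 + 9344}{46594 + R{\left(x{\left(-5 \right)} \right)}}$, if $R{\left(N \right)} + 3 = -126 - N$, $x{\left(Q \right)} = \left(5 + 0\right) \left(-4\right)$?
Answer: $\frac{3798}{5165} \approx 0.73533$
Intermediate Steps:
$x{\left(Q \right)} = -20$ ($x{\left(Q \right)} = 5 \left(-4\right) = -20$)
$R{\left(N \right)} = -129 - N$ ($R{\left(N \right)} = -3 - \left(126 + N\right) = -129 - N$)
$\frac{24838 + 9344}{46594 + R{\left(x{\left(-5 \right)} \right)}} = \frac{24838 + 9344}{46594 - 109} = \frac{34182}{46594 + \left(-129 + 20\right)} = \frac{34182}{46594 - 109} = \frac{34182}{46485} = 34182 \cdot \frac{1}{46485} = \frac{3798}{5165}$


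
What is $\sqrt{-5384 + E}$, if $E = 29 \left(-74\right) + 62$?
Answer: $2 i \sqrt{1867} \approx 86.418 i$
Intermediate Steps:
$E = -2084$ ($E = -2146 + 62 = -2084$)
$\sqrt{-5384 + E} = \sqrt{-5384 - 2084} = \sqrt{-7468} = 2 i \sqrt{1867}$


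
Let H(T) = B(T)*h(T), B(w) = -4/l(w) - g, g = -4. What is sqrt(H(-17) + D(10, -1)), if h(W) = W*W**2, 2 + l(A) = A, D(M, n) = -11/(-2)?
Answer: 3*I*sqrt(3318122)/38 ≈ 143.81*I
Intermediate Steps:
D(M, n) = 11/2 (D(M, n) = -11*(-1/2) = 11/2)
l(A) = -2 + A
h(W) = W**3
B(w) = 4 - 4/(-2 + w) (B(w) = -4/(-2 + w) - 1*(-4) = -4/(-2 + w) + 4 = 4 - 4/(-2 + w))
H(T) = 4*T**3*(-3 + T)/(-2 + T) (H(T) = (4*(-3 + T)/(-2 + T))*T**3 = 4*T**3*(-3 + T)/(-2 + T))
sqrt(H(-17) + D(10, -1)) = sqrt(4*(-17)**3*(-3 - 17)/(-2 - 17) + 11/2) = sqrt(4*(-4913)*(-20)/(-19) + 11/2) = sqrt(4*(-4913)*(-1/19)*(-20) + 11/2) = sqrt(-393040/19 + 11/2) = sqrt(-785871/38) = 3*I*sqrt(3318122)/38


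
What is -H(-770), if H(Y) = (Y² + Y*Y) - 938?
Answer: -1184862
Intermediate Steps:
H(Y) = -938 + 2*Y² (H(Y) = (Y² + Y²) - 938 = 2*Y² - 938 = -938 + 2*Y²)
-H(-770) = -(-938 + 2*(-770)²) = -(-938 + 2*592900) = -(-938 + 1185800) = -1*1184862 = -1184862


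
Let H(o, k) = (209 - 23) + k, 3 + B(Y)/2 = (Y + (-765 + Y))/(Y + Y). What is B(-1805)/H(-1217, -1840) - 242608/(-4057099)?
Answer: 150097495961/2422469470306 ≈ 0.061961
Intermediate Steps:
B(Y) = -6 + (-765 + 2*Y)/Y (B(Y) = -6 + 2*((Y + (-765 + Y))/(Y + Y)) = -6 + 2*((-765 + 2*Y)/((2*Y))) = -6 + 2*((-765 + 2*Y)*(1/(2*Y))) = -6 + 2*((-765 + 2*Y)/(2*Y)) = -6 + (-765 + 2*Y)/Y)
H(o, k) = 186 + k
B(-1805)/H(-1217, -1840) - 242608/(-4057099) = (-4 - 765/(-1805))/(186 - 1840) - 242608/(-4057099) = (-4 - 765*(-1/1805))/(-1654) - 242608*(-1/4057099) = (-4 + 153/361)*(-1/1654) + 242608/4057099 = -1291/361*(-1/1654) + 242608/4057099 = 1291/597094 + 242608/4057099 = 150097495961/2422469470306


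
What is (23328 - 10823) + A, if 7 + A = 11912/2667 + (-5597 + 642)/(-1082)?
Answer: 36091507381/2885694 ≈ 12507.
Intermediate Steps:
A = 5903911/2885694 (A = -7 + (11912/2667 + (-5597 + 642)/(-1082)) = -7 + (11912*(1/2667) - 4955*(-1/1082)) = -7 + (11912/2667 + 4955/1082) = -7 + 26103769/2885694 = 5903911/2885694 ≈ 2.0459)
(23328 - 10823) + A = (23328 - 10823) + 5903911/2885694 = 12505 + 5903911/2885694 = 36091507381/2885694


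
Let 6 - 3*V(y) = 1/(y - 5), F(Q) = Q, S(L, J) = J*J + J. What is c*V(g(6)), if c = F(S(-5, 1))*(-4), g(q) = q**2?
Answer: -1480/93 ≈ -15.914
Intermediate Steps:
S(L, J) = J + J**2 (S(L, J) = J**2 + J = J + J**2)
V(y) = 2 - 1/(3*(-5 + y)) (V(y) = 2 - 1/(3*(y - 5)) = 2 - 1/(3*(-5 + y)))
c = -8 (c = (1*(1 + 1))*(-4) = (1*2)*(-4) = 2*(-4) = -8)
c*V(g(6)) = -8*(-31 + 6*6**2)/(3*(-5 + 6**2)) = -8*(-31 + 6*36)/(3*(-5 + 36)) = -8*(-31 + 216)/(3*31) = -8*185/(3*31) = -8*185/93 = -1480/93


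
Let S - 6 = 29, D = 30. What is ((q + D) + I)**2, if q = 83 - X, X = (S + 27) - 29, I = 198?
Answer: 77284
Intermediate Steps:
S = 35 (S = 6 + 29 = 35)
X = 33 (X = (35 + 27) - 29 = 62 - 29 = 33)
q = 50 (q = 83 - 1*33 = 83 - 33 = 50)
((q + D) + I)**2 = ((50 + 30) + 198)**2 = (80 + 198)**2 = 278**2 = 77284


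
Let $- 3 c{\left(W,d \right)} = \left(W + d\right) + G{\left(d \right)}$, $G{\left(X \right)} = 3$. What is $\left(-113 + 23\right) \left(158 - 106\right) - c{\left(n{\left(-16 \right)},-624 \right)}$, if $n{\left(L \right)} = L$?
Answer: $- \frac{14677}{3} \approx -4892.3$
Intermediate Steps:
$c{\left(W,d \right)} = -1 - \frac{W}{3} - \frac{d}{3}$ ($c{\left(W,d \right)} = - \frac{\left(W + d\right) + 3}{3} = - \frac{3 + W + d}{3} = -1 - \frac{W}{3} - \frac{d}{3}$)
$\left(-113 + 23\right) \left(158 - 106\right) - c{\left(n{\left(-16 \right)},-624 \right)} = \left(-113 + 23\right) \left(158 - 106\right) - \left(-1 - - \frac{16}{3} - -208\right) = \left(-90\right) 52 - \left(-1 + \frac{16}{3} + 208\right) = -4680 - \frac{637}{3} = - \frac{14677}{3}$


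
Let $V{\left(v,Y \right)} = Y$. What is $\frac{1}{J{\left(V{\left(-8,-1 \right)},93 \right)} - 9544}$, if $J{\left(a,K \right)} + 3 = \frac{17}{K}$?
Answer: $- \frac{93}{887854} \approx -0.00010475$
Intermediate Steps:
$J{\left(a,K \right)} = -3 + \frac{17}{K}$
$\frac{1}{J{\left(V{\left(-8,-1 \right)},93 \right)} - 9544} = \frac{1}{\left(-3 + \frac{17}{93}\right) - 9544} = \frac{1}{- \frac{262}{93} - 9544} = \frac{1}{- \frac{887854}{93}} = - \frac{93}{887854}$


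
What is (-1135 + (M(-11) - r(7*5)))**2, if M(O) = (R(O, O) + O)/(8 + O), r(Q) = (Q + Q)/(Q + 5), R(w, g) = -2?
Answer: 184660921/144 ≈ 1.2824e+6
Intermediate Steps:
r(Q) = 2*Q/(5 + Q) (r(Q) = (2*Q)/(5 + Q) = 2*Q/(5 + Q))
M(O) = (-2 + O)/(8 + O)
(-1135 + (M(-11) - r(7*5)))**2 = (-1135 + ((-2 - 11)/(8 - 11) - 2*7*5/(5 + 7*5)))**2 = (-1135 + (-13/(-3) - 2*35/(5 + 35)))**2 = (-1135 + (-1/3*(-13) - 2*35/40))**2 = (-1135 + (13/3 - 2*35/40))**2 = (-1135 + (13/3 - 1*7/4))**2 = (-1135 + (13/3 - 7/4))**2 = (-1135 + 31/12)**2 = (-13589/12)**2 = 184660921/144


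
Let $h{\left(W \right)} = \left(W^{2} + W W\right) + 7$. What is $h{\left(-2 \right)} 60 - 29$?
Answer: $871$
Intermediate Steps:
$h{\left(W \right)} = 7 + 2 W^{2}$ ($h{\left(W \right)} = \left(W^{2} + W^{2}\right) + 7 = 2 W^{2} + 7 = 7 + 2 W^{2}$)
$h{\left(-2 \right)} 60 - 29 = \left(7 + 2 \left(-2\right)^{2}\right) 60 - 29 = \left(7 + 2 \cdot 4\right) 60 - 29 = \left(7 + 8\right) 60 - 29 = 15 \cdot 60 - 29 = 900 - 29 = 871$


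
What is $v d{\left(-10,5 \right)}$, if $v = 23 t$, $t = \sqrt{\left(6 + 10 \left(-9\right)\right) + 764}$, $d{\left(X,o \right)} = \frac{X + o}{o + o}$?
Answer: $- 23 \sqrt{170} \approx -299.88$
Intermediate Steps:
$d{\left(X,o \right)} = \frac{X + o}{2 o}$
$t = 2 \sqrt{170}$ ($t = \sqrt{\left(6 - 90\right) + 764} = \sqrt{-84 + 764} = \sqrt{680} = 2 \sqrt{170} \approx 26.077$)
$v = 46 \sqrt{170}$ ($v = 23 \cdot 2 \sqrt{170} = 46 \sqrt{170} \approx 599.77$)
$v d{\left(-10,5 \right)} = 46 \sqrt{170} \frac{-10 + 5}{2 \cdot 5} = 46 \sqrt{170} \cdot \frac{1}{2} \cdot \frac{1}{5} \left(-5\right) = 46 \sqrt{170} \left(- \frac{1}{2}\right) = - 23 \sqrt{170}$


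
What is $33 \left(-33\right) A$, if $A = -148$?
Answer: $161172$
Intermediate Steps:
$33 \left(-33\right) A = 33 \left(-33\right) \left(-148\right) = \left(-1089\right) \left(-148\right) = 161172$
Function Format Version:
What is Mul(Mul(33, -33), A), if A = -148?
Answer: 161172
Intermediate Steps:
Mul(Mul(33, -33), A) = Mul(Mul(33, -33), -148) = Mul(-1089, -148) = 161172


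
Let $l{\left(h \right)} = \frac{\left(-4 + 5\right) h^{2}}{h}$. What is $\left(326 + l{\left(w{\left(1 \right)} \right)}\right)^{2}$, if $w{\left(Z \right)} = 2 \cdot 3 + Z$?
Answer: $110889$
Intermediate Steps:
$w{\left(Z \right)} = 6 + Z$
$l{\left(h \right)} = h$ ($l{\left(h \right)} = \frac{1 h^{2}}{h} = \frac{h^{2}}{h} = h$)
$\left(326 + l{\left(w{\left(1 \right)} \right)}\right)^{2} = \left(326 + \left(6 + 1\right)\right)^{2} = \left(326 + 7\right)^{2} = 333^{2} = 110889$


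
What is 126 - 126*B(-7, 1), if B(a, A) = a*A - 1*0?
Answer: 1008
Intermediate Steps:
B(a, A) = A*a (B(a, A) = A*a + 0 = A*a)
126 - 126*B(-7, 1) = 126 - 126*(-7) = 126 + 882 = 1008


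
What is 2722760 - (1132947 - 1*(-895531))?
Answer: 694282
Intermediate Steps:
2722760 - (1132947 - 1*(-895531)) = 2722760 - (1132947 + 895531) = 2722760 - 1*2028478 = 2722760 - 2028478 = 694282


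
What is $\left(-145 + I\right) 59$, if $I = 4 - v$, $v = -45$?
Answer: $-5664$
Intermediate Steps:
$I = 49$ ($I = 4 - -45 = 4 + 45 = 49$)
$\left(-145 + I\right) 59 = \left(-145 + 49\right) 59 = \left(-96\right) 59 = -5664$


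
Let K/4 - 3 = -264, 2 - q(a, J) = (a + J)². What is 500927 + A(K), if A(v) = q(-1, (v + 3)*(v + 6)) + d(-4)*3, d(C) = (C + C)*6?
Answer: -1167602929464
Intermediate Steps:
q(a, J) = 2 - (J + a)² (q(a, J) = 2 - (a + J)² = 2 - (J + a)²)
d(C) = 12*C (d(C) = (2*C)*6 = 12*C)
K = -1044 (K = 12 + 4*(-264) = 12 - 1056 = -1044)
A(v) = -142 - (-1 + (3 + v)*(6 + v))² (A(v) = (2 - ((v + 3)*(v + 6) - 1)²) + (12*(-4))*3 = (2 - ((3 + v)*(6 + v) - 1)²) - 48*3 = (2 - (-1 + (3 + v)*(6 + v))²) - 144 = -142 - (-1 + (3 + v)*(6 + v))²)
500927 + A(K) = 500927 + (-142 - (17 + (-1044)² + 9*(-1044))²) = 500927 + (-142 - (17 + 1089936 - 9396)²) = 500927 + (-142 - 1*1080557²) = 500927 + (-142 - 1*1167603430249) = 500927 + (-142 - 1167603430249) = 500927 - 1167603430391 = -1167602929464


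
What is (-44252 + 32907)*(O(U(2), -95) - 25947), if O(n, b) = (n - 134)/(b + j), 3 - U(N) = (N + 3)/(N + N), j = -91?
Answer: 219004322455/744 ≈ 2.9436e+8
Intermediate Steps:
U(N) = 3 - (3 + N)/(2*N) (U(N) = 3 - (N + 3)/(N + N) = 3 - (3 + N)/(2*N))
O(n, b) = (-134 + n)/(-91 + b) (O(n, b) = (n - 134)/(b - 91) = (-134 + n)/(-91 + b))
(-44252 + 32907)*(O(U(2), -95) - 25947) = (-44252 + 32907)*((-134 + (½)*(-3 + 5*2)/2)/(-91 - 95) - 25947) = -11345*((-134 + (½)*(½)*(-3 + 10))/(-186) - 25947) = -11345*(-(-134 + (½)*(½)*7)/186 - 25947) = -11345*(-(-134 + 7/4)/186 - 25947) = -11345*(-1/186*(-529/4) - 25947) = -11345*(529/744 - 25947) = -11345*(-19304039/744) = 219004322455/744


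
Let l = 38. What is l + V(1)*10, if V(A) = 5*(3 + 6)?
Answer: 488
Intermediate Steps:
V(A) = 45 (V(A) = 5*9 = 45)
l + V(1)*10 = 38 + 45*10 = 38 + 450 = 488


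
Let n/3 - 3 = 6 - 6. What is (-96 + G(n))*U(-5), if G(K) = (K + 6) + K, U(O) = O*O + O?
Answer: -1440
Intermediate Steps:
U(O) = O + O**2 (U(O) = O**2 + O = O + O**2)
n = 9 (n = 9 + 3*(6 - 6) = 9 + 3*0 = 9 + 0 = 9)
G(K) = 6 + 2*K (G(K) = (6 + K) + K = 6 + 2*K)
(-96 + G(n))*U(-5) = (-96 + (6 + 2*9))*(-5*(1 - 5)) = (-96 + (6 + 18))*(-5*(-4)) = (-96 + 24)*20 = -72*20 = -1440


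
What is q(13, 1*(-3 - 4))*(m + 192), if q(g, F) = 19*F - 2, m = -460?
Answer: 36180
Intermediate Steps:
q(g, F) = -2 + 19*F
q(13, 1*(-3 - 4))*(m + 192) = (-2 + 19*(1*(-3 - 4)))*(-460 + 192) = (-2 + 19*(1*(-7)))*(-268) = (-2 + 19*(-7))*(-268) = (-2 - 133)*(-268) = -135*(-268) = 36180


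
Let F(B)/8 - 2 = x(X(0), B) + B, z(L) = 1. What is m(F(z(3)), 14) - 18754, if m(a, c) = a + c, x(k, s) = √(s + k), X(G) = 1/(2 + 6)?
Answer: -18716 + 6*√2 ≈ -18708.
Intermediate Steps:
X(G) = ⅛ (X(G) = 1/8 = ⅛)
x(k, s) = √(k + s)
F(B) = 16 + 8*B + 8*√(⅛ + B) (F(B) = 16 + 8*(√(⅛ + B) + B) = 16 + 8*(B + √(⅛ + B)) = 16 + (8*B + 8*√(⅛ + B)) = 16 + 8*B + 8*√(⅛ + B))
m(F(z(3)), 14) - 18754 = ((16 + 2*√(2 + 16*1) + 8*1) + 14) - 18754 = ((16 + 2*√(2 + 16) + 8) + 14) - 18754 = ((16 + 2*√18 + 8) + 14) - 18754 = ((16 + 2*(3*√2) + 8) + 14) - 18754 = ((16 + 6*√2 + 8) + 14) - 18754 = ((24 + 6*√2) + 14) - 18754 = (38 + 6*√2) - 18754 = -18716 + 6*√2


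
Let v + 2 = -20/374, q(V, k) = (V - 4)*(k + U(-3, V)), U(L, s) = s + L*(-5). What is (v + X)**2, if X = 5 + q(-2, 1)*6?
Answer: 8779127809/34969 ≈ 2.5105e+5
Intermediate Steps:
U(L, s) = s - 5*L
q(V, k) = (-4 + V)*(15 + V + k) (q(V, k) = (V - 4)*(k + (V - 5*(-3))) = (-4 + V)*(k + (V + 15)) = (-4 + V)*(k + (15 + V)) = (-4 + V)*(15 + V + k))
v = -384/187 (v = -2 - 20/374 = -2 - 20*1/374 = -2 - 10/187 = -384/187 ≈ -2.0535)
X = -499 (X = 5 + (-60 + (-2)**2 - 4*1 + 11*(-2) - 2*1)*6 = 5 + (-60 + 4 - 4 - 22 - 2)*6 = 5 - 84*6 = 5 - 504 = -499)
(v + X)**2 = (-384/187 - 499)**2 = (-93697/187)**2 = 8779127809/34969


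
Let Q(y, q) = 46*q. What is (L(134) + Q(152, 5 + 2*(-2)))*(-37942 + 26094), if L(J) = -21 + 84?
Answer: -1291432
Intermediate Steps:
L(J) = 63
(L(134) + Q(152, 5 + 2*(-2)))*(-37942 + 26094) = (63 + 46*(5 + 2*(-2)))*(-37942 + 26094) = (63 + 46*(5 - 4))*(-11848) = (63 + 46*1)*(-11848) = (63 + 46)*(-11848) = 109*(-11848) = -1291432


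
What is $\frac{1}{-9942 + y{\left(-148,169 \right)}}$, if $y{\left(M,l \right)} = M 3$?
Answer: $- \frac{1}{10386} \approx -9.6284 \cdot 10^{-5}$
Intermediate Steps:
$y{\left(M,l \right)} = 3 M$
$\frac{1}{-9942 + y{\left(-148,169 \right)}} = \frac{1}{-9942 + 3 \left(-148\right)} = \frac{1}{-9942 - 444} = \frac{1}{-10386} = - \frac{1}{10386}$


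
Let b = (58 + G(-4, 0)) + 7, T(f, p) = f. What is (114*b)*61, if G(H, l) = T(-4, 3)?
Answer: 424194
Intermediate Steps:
G(H, l) = -4
b = 61 (b = (58 - 4) + 7 = 54 + 7 = 61)
(114*b)*61 = (114*61)*61 = 6954*61 = 424194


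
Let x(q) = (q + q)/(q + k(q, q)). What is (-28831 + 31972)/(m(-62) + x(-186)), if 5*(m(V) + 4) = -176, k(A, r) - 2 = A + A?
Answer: -2182995/26779 ≈ -81.519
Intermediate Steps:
k(A, r) = 2 + 2*A (k(A, r) = 2 + (A + A) = 2 + 2*A)
x(q) = 2*q/(2 + 3*q) (x(q) = (q + q)/(q + (2 + 2*q)) = (2*q)/(2 + 3*q) = 2*q/(2 + 3*q))
m(V) = -196/5 (m(V) = -4 + (⅕)*(-176) = -4 - 176/5 = -196/5)
(-28831 + 31972)/(m(-62) + x(-186)) = (-28831 + 31972)/(-196/5 + 2*(-186)/(2 + 3*(-186))) = 3141/(-196/5 + 2*(-186)/(2 - 558)) = 3141/(-196/5 + 2*(-186)/(-556)) = 3141/(-196/5 + 2*(-186)*(-1/556)) = 3141/(-196/5 + 93/139) = 3141/(-26779/695) = 3141*(-695/26779) = -2182995/26779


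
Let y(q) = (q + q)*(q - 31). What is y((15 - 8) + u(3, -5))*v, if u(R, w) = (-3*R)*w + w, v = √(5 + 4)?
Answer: 4512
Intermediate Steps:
v = 3 (v = √9 = 3)
u(R, w) = w - 3*R*w (u(R, w) = -3*R*w + w = w - 3*R*w)
y(q) = 2*q*(-31 + q) (y(q) = (2*q)*(-31 + q) = 2*q*(-31 + q))
y((15 - 8) + u(3, -5))*v = (2*((15 - 8) - 5*(1 - 3*3))*(-31 + ((15 - 8) - 5*(1 - 3*3))))*3 = (2*(7 - 5*(1 - 9))*(-31 + (7 - 5*(1 - 9))))*3 = (2*(7 - 5*(-8))*(-31 + (7 - 5*(-8))))*3 = (2*(7 + 40)*(-31 + (7 + 40)))*3 = (2*47*(-31 + 47))*3 = (2*47*16)*3 = 1504*3 = 4512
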